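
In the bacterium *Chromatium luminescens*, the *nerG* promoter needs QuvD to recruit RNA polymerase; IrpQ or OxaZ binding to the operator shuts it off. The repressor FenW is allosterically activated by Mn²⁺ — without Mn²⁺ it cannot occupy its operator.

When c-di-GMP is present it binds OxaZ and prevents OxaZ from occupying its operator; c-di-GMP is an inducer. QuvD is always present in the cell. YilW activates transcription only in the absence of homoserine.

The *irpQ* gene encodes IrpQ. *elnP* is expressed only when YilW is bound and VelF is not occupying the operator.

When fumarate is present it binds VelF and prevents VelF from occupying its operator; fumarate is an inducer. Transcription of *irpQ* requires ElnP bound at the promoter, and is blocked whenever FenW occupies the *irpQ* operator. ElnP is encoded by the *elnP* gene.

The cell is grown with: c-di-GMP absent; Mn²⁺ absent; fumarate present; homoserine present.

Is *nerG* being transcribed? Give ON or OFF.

Mn²⁺ is absent, so FenW is inactive.
Homoserine is present, so YilW is inactive.
Fumarate is present, so VelF is inactive.
Required activator YilW is absent, so *elnP* is not transcribed.
So ElnP is not produced.
Required activator ElnP is absent, so *irpQ* is not transcribed.
So IrpQ is not produced.
QuvD is produced constitutively and is active.
c-di-GMP is absent, so OxaZ is active.
With repressor OxaZ bound, *nerG* is not transcribed.

OFF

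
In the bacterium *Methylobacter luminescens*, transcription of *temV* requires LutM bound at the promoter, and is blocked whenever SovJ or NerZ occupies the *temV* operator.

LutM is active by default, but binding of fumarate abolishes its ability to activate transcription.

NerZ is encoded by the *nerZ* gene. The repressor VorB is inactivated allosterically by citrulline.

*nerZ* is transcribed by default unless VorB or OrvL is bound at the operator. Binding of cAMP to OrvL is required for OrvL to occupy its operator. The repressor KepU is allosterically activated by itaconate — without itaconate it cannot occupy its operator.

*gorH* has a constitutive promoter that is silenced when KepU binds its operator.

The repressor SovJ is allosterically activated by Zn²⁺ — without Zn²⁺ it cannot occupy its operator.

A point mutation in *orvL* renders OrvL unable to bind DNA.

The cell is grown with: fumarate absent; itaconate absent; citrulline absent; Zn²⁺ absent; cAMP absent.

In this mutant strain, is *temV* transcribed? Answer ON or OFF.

Zn²⁺ is absent, so SovJ is inactive.
Fumarate is absent, so LutM is active.
Citrulline is absent, so VorB is active.
OrvL is non-functional in this strain, so it has no effect.
With repressor VorB bound, *nerZ* is not transcribed.
So NerZ is not produced.
No repressor is bound and LutM is active, so *temV* is transcribed.

ON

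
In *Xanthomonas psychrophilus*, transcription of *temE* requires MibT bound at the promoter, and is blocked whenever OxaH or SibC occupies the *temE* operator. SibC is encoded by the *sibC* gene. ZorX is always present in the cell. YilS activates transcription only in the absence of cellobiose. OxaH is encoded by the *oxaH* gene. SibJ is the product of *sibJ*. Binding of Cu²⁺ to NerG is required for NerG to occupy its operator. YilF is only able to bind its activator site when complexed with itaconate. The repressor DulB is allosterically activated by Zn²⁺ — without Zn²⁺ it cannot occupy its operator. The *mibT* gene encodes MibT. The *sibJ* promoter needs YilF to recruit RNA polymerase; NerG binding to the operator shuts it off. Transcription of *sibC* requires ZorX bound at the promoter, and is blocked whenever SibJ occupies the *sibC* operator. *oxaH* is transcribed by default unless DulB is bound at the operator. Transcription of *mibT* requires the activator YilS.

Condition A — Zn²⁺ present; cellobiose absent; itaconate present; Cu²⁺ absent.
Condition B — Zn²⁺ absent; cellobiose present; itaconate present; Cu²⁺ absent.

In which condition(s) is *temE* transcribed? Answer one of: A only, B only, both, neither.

Condition A:
Zn²⁺ is present, so DulB is active.
With repressor DulB bound, *oxaH* is not transcribed.
So OxaH is not produced.
Cellobiose is absent, so YilS is active.
No repressor is bound and YilS is active, so *mibT* is transcribed.
So MibT is produced and active.
Itaconate is present, so YilF is active.
Cu²⁺ is absent, so NerG is inactive.
No repressor is bound and YilF is active, so *sibJ* is transcribed.
So SibJ is produced and active.
ZorX is produced constitutively and is active.
With repressor SibJ bound, *sibC* is not transcribed.
So SibC is not produced.
No repressor is bound and MibT is active, so *temE* is transcribed.
→ *temE* is ON in A.
Condition B:
Zn²⁺ is absent, so DulB is inactive.
With no repressor bound, *oxaH* is transcribed.
So OxaH is produced and active.
Cellobiose is present, so YilS is inactive.
Required activator YilS is absent, so *mibT* is not transcribed.
So MibT is not produced.
Itaconate is present, so YilF is active.
Cu²⁺ is absent, so NerG is inactive.
No repressor is bound and YilF is active, so *sibJ* is transcribed.
So SibJ is produced and active.
ZorX is produced constitutively and is active.
With repressor SibJ bound, *sibC* is not transcribed.
So SibC is not produced.
With repressor OxaH bound, *temE* is not transcribed.
→ *temE* is OFF in B.

A only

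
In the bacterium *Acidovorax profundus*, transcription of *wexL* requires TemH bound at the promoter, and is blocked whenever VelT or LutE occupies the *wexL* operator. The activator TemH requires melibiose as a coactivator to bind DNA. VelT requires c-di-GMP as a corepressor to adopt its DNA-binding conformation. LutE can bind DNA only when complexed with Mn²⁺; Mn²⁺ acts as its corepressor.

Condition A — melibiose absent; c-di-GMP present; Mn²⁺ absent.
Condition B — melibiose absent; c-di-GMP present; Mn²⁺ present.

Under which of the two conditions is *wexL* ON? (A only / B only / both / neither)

neither

Condition A:
Melibiose is absent, so TemH is inactive.
c-di-GMP is present, so VelT is active.
Mn²⁺ is absent, so LutE is inactive.
With repressor VelT bound, *wexL* is not transcribed.
→ *wexL* is OFF in A.
Condition B:
Melibiose is absent, so TemH is inactive.
c-di-GMP is present, so VelT is active.
Mn²⁺ is present, so LutE is active.
With repressor VelT bound, *wexL* is not transcribed.
→ *wexL* is OFF in B.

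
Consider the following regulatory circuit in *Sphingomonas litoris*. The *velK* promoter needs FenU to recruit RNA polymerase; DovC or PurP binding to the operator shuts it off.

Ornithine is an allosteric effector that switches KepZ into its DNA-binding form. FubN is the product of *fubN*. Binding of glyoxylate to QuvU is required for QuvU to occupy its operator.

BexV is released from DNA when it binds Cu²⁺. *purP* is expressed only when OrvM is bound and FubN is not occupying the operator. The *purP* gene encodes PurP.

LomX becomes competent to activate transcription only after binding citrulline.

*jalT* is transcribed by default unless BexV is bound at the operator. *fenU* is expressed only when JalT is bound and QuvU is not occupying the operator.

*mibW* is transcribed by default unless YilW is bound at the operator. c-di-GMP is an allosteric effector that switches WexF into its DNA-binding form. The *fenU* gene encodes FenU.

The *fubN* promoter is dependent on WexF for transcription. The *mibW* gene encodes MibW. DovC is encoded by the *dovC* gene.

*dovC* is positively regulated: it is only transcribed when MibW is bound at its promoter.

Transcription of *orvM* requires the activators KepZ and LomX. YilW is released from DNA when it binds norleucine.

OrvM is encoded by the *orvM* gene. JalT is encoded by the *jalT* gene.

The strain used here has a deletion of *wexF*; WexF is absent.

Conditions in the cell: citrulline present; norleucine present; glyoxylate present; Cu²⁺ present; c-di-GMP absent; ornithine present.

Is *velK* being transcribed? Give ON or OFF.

Norleucine is present, so YilW is inactive.
With no repressor bound, *mibW* is transcribed.
So MibW is produced and active.
No repressor is bound and MibW is active, so *dovC* is transcribed.
So DovC is produced and active.
WexF is non-functional in this strain, so it has no effect.
Required activator WexF is absent, so *fubN* is not transcribed.
So FubN is not produced.
Ornithine is present, so KepZ is active.
Citrulline is present, so LomX is active.
No repressor is bound and KepZ and LomX are active, so *orvM* is transcribed.
So OrvM is produced and active.
No repressor is bound and OrvM is active, so *purP* is transcribed.
So PurP is produced and active.
Glyoxylate is present, so QuvU is active.
Cu²⁺ is present, so BexV is inactive.
With no repressor bound, *jalT* is transcribed.
So JalT is produced and active.
With repressor QuvU bound, *fenU* is not transcribed.
So FenU is not produced.
With repressor DovC bound, *velK* is not transcribed.

OFF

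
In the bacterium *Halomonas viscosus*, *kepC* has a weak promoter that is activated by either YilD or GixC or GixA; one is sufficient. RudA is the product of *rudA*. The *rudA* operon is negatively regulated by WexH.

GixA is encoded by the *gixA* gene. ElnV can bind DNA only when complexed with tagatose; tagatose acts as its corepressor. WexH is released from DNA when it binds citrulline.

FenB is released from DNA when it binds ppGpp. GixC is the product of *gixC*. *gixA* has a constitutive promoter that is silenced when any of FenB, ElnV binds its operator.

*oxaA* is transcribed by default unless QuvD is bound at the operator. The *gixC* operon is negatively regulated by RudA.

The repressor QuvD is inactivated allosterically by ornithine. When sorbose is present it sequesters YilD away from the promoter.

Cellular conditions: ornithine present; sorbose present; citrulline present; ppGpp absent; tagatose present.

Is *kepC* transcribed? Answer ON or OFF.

OFF

Sorbose is present, so YilD is inactive.
Citrulline is present, so WexH is inactive.
With no repressor bound, *rudA* is transcribed.
So RudA is produced and active.
With repressor RudA bound, *gixC* is not transcribed.
So GixC is not produced.
ppGpp is absent, so FenB is active.
Tagatose is present, so ElnV is active.
With repressor FenB bound, *gixA* is not transcribed.
So GixA is not produced.
No activator is available at the *kepC* promoter, so *kepC* is not transcribed.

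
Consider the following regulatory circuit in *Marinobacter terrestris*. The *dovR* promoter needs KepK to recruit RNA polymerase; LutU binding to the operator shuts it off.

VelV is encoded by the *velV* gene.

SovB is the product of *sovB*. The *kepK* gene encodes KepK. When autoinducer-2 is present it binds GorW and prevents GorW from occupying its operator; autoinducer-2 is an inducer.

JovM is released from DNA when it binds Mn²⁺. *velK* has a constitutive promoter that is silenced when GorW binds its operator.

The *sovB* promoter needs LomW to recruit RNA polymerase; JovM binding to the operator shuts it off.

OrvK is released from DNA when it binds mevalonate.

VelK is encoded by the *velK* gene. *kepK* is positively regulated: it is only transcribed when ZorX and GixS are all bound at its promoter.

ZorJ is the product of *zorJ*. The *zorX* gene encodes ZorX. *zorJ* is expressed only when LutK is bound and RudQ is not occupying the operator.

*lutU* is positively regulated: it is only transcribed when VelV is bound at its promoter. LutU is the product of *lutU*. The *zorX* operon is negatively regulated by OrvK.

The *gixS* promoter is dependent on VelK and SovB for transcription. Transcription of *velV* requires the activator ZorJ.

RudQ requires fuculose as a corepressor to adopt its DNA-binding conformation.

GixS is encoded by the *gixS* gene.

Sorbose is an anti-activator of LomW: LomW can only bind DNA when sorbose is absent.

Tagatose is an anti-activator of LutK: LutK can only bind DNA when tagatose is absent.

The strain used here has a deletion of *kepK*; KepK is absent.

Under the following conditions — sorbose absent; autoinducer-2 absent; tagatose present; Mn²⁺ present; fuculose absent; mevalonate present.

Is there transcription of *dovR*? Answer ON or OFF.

KepK is non-functional in this strain, so it has no effect.
Tagatose is present, so LutK is inactive.
Fuculose is absent, so RudQ is inactive.
Required activator LutK is absent, so *zorJ* is not transcribed.
So ZorJ is not produced.
Required activator ZorJ is absent, so *velV* is not transcribed.
So VelV is not produced.
Required activator VelV is absent, so *lutU* is not transcribed.
So LutU is not produced.
Required activator KepK is absent, so *dovR* is not transcribed.

OFF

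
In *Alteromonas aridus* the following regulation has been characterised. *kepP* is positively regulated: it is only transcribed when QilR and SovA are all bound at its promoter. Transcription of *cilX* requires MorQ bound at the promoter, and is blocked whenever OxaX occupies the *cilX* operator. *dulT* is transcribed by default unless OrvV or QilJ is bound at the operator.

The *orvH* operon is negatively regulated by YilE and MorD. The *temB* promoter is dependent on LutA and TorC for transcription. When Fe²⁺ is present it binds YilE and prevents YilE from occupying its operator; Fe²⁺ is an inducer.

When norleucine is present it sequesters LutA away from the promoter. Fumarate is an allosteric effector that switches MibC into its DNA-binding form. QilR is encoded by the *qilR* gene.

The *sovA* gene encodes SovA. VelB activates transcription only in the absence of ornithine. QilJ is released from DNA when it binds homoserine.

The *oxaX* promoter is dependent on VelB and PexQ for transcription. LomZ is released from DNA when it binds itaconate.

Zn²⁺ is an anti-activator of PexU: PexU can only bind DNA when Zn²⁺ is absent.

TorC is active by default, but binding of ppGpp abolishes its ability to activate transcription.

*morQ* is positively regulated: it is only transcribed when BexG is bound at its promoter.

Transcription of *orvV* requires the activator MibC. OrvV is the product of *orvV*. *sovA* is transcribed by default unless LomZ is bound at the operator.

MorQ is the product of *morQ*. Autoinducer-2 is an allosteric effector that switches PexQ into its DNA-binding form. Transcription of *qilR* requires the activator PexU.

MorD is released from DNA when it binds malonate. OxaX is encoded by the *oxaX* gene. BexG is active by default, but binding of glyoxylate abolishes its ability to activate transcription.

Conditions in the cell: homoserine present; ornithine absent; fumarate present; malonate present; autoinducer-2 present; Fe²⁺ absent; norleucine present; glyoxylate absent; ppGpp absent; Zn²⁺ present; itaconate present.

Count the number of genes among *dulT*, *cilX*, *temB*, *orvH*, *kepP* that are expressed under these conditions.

Fumarate is present, so MibC is active.
No repressor is bound and MibC is active, so *orvV* is transcribed.
So OrvV is produced and active.
Homoserine is present, so QilJ is inactive.
With repressor OrvV bound, *dulT* is not transcribed.
→ *dulT* is OFF.
Ornithine is absent, so VelB is active.
Autoinducer-2 is present, so PexQ is active.
No repressor is bound and VelB and PexQ are active, so *oxaX* is transcribed.
So OxaX is produced and active.
Glyoxylate is absent, so BexG is active.
No repressor is bound and BexG is active, so *morQ* is transcribed.
So MorQ is produced and active.
With repressor OxaX bound, *cilX* is not transcribed.
→ *cilX* is OFF.
Norleucine is present, so LutA is inactive.
ppGpp is absent, so TorC is active.
Required activator LutA is absent, so *temB* is not transcribed.
→ *temB* is OFF.
Fe²⁺ is absent, so YilE is active.
Malonate is present, so MorD is inactive.
With repressor YilE bound, *orvH* is not transcribed.
→ *orvH* is OFF.
Zn²⁺ is present, so PexU is inactive.
Required activator PexU is absent, so *qilR* is not transcribed.
So QilR is not produced.
Itaconate is present, so LomZ is inactive.
With no repressor bound, *sovA* is transcribed.
So SovA is produced and active.
Required activator QilR is absent, so *kepP* is not transcribed.
→ *kepP* is OFF.
0 of the 5 genes are transcribed.

0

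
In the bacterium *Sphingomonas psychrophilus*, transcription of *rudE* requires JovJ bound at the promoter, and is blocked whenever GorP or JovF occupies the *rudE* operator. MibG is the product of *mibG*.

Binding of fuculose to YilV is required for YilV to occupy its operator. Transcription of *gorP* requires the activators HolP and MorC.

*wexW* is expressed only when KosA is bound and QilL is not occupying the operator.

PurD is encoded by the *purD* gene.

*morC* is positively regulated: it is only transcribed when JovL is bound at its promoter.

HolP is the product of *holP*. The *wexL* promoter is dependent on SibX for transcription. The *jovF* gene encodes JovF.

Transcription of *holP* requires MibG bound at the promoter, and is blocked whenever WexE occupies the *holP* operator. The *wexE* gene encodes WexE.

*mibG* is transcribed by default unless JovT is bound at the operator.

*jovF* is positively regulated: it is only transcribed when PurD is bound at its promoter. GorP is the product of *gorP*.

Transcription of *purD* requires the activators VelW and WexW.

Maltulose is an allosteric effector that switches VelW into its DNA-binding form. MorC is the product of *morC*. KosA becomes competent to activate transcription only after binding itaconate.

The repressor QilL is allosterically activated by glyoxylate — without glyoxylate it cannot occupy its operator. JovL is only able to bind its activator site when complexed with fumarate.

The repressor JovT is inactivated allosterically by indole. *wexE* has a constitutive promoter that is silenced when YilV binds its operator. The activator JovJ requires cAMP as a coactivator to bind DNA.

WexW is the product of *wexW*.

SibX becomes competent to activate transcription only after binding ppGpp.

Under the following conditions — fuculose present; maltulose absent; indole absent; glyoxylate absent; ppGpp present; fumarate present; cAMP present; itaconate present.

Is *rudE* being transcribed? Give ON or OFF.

ON

cAMP is present, so JovJ is active.
Fuculose is present, so YilV is active.
With repressor YilV bound, *wexE* is not transcribed.
So WexE is not produced.
Indole is absent, so JovT is active.
With repressor JovT bound, *mibG* is not transcribed.
So MibG is not produced.
Required activator MibG is absent, so *holP* is not transcribed.
So HolP is not produced.
Fumarate is present, so JovL is active.
No repressor is bound and JovL is active, so *morC* is transcribed.
So MorC is produced and active.
Required activator HolP is absent, so *gorP* is not transcribed.
So GorP is not produced.
Maltulose is absent, so VelW is inactive.
Itaconate is present, so KosA is active.
Glyoxylate is absent, so QilL is inactive.
No repressor is bound and KosA is active, so *wexW* is transcribed.
So WexW is produced and active.
Required activator VelW is absent, so *purD* is not transcribed.
So PurD is not produced.
Required activator PurD is absent, so *jovF* is not transcribed.
So JovF is not produced.
No repressor is bound and JovJ is active, so *rudE* is transcribed.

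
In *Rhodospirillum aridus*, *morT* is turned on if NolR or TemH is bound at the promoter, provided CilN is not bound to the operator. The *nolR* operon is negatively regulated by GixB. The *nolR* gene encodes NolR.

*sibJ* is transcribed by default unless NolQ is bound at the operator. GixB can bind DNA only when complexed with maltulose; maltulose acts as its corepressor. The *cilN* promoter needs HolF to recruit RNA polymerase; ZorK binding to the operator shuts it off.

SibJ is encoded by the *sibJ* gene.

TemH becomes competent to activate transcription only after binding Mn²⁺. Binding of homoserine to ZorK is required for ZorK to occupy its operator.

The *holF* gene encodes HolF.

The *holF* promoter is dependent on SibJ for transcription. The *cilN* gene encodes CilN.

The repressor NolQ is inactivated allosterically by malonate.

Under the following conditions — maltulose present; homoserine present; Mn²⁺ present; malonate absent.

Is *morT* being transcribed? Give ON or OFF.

Homoserine is present, so ZorK is active.
Malonate is absent, so NolQ is active.
With repressor NolQ bound, *sibJ* is not transcribed.
So SibJ is not produced.
Required activator SibJ is absent, so *holF* is not transcribed.
So HolF is not produced.
With repressor ZorK bound, *cilN* is not transcribed.
So CilN is not produced.
Maltulose is present, so GixB is active.
With repressor GixB bound, *nolR* is not transcribed.
So NolR is not produced.
Mn²⁺ is present, so TemH is active.
Activator TemH is present, so *morT* is transcribed.

ON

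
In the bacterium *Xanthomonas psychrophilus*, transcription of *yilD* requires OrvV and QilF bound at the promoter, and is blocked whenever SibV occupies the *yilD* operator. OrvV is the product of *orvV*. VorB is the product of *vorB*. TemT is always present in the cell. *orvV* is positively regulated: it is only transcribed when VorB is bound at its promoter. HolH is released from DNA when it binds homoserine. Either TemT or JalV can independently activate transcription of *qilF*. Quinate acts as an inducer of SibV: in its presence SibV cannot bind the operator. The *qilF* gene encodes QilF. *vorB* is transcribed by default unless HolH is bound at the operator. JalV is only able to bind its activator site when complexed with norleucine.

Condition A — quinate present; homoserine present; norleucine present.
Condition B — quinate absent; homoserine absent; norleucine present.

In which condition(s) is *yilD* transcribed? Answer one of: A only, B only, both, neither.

A only

Condition A:
Quinate is present, so SibV is inactive.
Homoserine is present, so HolH is inactive.
With no repressor bound, *vorB* is transcribed.
So VorB is produced and active.
No repressor is bound and VorB is active, so *orvV* is transcribed.
So OrvV is produced and active.
TemT is produced constitutively and is active.
Norleucine is present, so JalV is active.
Activator TemT is present, so *qilF* is transcribed.
So QilF is produced and active.
No repressor is bound and OrvV and QilF are active, so *yilD* is transcribed.
→ *yilD* is ON in A.
Condition B:
Quinate is absent, so SibV is active.
Homoserine is absent, so HolH is active.
With repressor HolH bound, *vorB* is not transcribed.
So VorB is not produced.
Required activator VorB is absent, so *orvV* is not transcribed.
So OrvV is not produced.
TemT is produced constitutively and is active.
Norleucine is present, so JalV is active.
Activator TemT is present, so *qilF* is transcribed.
So QilF is produced and active.
With repressor SibV bound, *yilD* is not transcribed.
→ *yilD* is OFF in B.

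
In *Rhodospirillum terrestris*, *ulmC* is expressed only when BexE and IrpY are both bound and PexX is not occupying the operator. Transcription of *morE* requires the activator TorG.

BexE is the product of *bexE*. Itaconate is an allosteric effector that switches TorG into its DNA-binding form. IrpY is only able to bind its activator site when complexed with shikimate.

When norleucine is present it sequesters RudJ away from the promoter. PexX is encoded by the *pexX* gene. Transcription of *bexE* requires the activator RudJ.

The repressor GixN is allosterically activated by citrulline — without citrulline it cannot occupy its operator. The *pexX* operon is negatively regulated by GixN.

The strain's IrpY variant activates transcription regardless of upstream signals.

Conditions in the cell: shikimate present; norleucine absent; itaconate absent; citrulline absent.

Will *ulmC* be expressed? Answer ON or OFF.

Citrulline is absent, so GixN is inactive.
With no repressor bound, *pexX* is transcribed.
So PexX is produced and active.
Norleucine is absent, so RudJ is active.
No repressor is bound and RudJ is active, so *bexE* is transcribed.
So BexE is produced and active.
IrpY is constitutively active in this strain.
With repressor PexX bound, *ulmC* is not transcribed.

OFF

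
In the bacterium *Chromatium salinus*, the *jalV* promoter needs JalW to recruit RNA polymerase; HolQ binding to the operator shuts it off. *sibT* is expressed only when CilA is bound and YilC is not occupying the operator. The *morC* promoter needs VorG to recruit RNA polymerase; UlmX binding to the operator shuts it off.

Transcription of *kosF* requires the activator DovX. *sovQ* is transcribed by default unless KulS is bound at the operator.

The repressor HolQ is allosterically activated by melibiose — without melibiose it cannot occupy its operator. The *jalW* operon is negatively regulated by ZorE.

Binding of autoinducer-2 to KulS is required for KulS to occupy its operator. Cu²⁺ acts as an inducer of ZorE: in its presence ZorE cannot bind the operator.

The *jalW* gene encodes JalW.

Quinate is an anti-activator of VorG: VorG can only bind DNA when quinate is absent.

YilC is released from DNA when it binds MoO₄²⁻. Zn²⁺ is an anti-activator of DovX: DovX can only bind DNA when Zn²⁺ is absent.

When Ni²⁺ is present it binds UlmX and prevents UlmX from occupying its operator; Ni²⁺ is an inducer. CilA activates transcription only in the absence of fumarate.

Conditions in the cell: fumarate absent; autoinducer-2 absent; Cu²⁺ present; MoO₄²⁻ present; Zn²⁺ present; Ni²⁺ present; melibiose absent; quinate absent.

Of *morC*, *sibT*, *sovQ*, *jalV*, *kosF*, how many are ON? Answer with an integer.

4

Ni²⁺ is present, so UlmX is inactive.
Quinate is absent, so VorG is active.
No repressor is bound and VorG is active, so *morC* is transcribed.
→ *morC* is ON.
Fumarate is absent, so CilA is active.
MoO₄²⁻ is present, so YilC is inactive.
No repressor is bound and CilA is active, so *sibT* is transcribed.
→ *sibT* is ON.
Autoinducer-2 is absent, so KulS is inactive.
With no repressor bound, *sovQ* is transcribed.
→ *sovQ* is ON.
Cu²⁺ is present, so ZorE is inactive.
With no repressor bound, *jalW* is transcribed.
So JalW is produced and active.
Melibiose is absent, so HolQ is inactive.
No repressor is bound and JalW is active, so *jalV* is transcribed.
→ *jalV* is ON.
Zn²⁺ is present, so DovX is inactive.
Required activator DovX is absent, so *kosF* is not transcribed.
→ *kosF* is OFF.
4 of the 5 genes are transcribed.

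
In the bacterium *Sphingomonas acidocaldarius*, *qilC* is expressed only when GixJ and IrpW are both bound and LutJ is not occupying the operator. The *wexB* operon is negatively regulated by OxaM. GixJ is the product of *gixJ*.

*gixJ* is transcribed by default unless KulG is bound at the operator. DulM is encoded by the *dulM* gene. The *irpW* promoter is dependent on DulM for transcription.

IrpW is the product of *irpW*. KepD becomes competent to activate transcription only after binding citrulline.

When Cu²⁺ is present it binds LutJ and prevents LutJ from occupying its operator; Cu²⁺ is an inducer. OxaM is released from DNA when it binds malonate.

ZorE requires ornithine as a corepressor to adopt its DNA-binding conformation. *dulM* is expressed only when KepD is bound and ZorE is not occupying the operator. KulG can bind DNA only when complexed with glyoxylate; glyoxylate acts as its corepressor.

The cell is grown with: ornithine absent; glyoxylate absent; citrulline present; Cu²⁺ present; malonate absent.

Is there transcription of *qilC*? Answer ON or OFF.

ON

Glyoxylate is absent, so KulG is inactive.
With no repressor bound, *gixJ* is transcribed.
So GixJ is produced and active.
Cu²⁺ is present, so LutJ is inactive.
Citrulline is present, so KepD is active.
Ornithine is absent, so ZorE is inactive.
No repressor is bound and KepD is active, so *dulM* is transcribed.
So DulM is produced and active.
No repressor is bound and DulM is active, so *irpW* is transcribed.
So IrpW is produced and active.
No repressor is bound and GixJ and IrpW are active, so *qilC* is transcribed.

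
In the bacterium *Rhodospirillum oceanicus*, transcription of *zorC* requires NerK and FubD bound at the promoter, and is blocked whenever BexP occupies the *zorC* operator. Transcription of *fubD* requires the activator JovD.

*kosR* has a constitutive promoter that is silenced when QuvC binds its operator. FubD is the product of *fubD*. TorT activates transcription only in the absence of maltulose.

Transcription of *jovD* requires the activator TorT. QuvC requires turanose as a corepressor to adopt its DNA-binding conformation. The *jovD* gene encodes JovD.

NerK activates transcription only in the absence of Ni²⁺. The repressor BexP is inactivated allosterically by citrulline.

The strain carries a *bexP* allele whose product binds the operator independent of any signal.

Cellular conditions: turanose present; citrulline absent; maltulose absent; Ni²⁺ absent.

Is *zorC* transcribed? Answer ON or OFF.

Ni²⁺ is absent, so NerK is active.
Maltulose is absent, so TorT is active.
No repressor is bound and TorT is active, so *jovD* is transcribed.
So JovD is produced and active.
No repressor is bound and JovD is active, so *fubD* is transcribed.
So FubD is produced and active.
BexP is constitutively active in this strain.
With repressor BexP bound, *zorC* is not transcribed.

OFF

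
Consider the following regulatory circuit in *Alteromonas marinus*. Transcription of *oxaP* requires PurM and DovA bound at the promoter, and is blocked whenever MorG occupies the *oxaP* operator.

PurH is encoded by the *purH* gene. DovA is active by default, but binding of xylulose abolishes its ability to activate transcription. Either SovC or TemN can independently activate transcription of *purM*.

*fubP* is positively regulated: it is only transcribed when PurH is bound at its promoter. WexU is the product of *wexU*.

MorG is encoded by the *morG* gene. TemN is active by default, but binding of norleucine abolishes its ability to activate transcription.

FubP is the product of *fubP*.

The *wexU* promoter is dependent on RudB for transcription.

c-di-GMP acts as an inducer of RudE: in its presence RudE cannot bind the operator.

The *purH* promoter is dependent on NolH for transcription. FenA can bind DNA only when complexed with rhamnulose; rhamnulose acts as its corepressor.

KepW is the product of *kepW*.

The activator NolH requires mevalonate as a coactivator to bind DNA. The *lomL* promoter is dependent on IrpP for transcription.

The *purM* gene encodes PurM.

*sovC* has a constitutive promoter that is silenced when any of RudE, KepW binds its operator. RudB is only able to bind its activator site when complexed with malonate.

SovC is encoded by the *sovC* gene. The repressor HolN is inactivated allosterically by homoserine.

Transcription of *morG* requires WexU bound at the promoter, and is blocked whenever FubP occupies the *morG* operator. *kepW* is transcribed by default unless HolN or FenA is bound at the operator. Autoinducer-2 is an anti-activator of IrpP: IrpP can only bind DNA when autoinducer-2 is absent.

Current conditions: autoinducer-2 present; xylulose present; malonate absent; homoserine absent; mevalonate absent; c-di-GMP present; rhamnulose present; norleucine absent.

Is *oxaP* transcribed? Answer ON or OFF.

OFF

c-di-GMP is present, so RudE is inactive.
Homoserine is absent, so HolN is active.
Rhamnulose is present, so FenA is active.
With repressor HolN bound, *kepW* is not transcribed.
So KepW is not produced.
With no repressor bound, *sovC* is transcribed.
So SovC is produced and active.
Norleucine is absent, so TemN is active.
Activator SovC is present, so *purM* is transcribed.
So PurM is produced and active.
Xylulose is present, so DovA is inactive.
Mevalonate is absent, so NolH is inactive.
Required activator NolH is absent, so *purH* is not transcribed.
So PurH is not produced.
Required activator PurH is absent, so *fubP* is not transcribed.
So FubP is not produced.
Malonate is absent, so RudB is inactive.
Required activator RudB is absent, so *wexU* is not transcribed.
So WexU is not produced.
Required activator WexU is absent, so *morG* is not transcribed.
So MorG is not produced.
Required activator DovA is absent, so *oxaP* is not transcribed.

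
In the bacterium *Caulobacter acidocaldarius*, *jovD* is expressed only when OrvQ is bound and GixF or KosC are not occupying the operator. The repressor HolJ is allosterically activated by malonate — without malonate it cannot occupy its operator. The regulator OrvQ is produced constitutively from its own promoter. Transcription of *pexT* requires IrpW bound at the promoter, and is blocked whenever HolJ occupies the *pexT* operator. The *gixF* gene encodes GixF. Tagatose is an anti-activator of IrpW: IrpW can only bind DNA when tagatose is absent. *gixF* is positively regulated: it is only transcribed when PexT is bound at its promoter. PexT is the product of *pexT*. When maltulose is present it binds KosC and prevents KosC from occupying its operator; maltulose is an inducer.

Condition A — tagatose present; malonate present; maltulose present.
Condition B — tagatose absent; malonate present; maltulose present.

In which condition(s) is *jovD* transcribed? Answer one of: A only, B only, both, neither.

both

Condition A:
OrvQ is produced constitutively and is active.
Tagatose is present, so IrpW is inactive.
Malonate is present, so HolJ is active.
With repressor HolJ bound, *pexT* is not transcribed.
So PexT is not produced.
Required activator PexT is absent, so *gixF* is not transcribed.
So GixF is not produced.
Maltulose is present, so KosC is inactive.
No repressor is bound and OrvQ is active, so *jovD* is transcribed.
→ *jovD* is ON in A.
Condition B:
OrvQ is produced constitutively and is active.
Tagatose is absent, so IrpW is active.
Malonate is present, so HolJ is active.
With repressor HolJ bound, *pexT* is not transcribed.
So PexT is not produced.
Required activator PexT is absent, so *gixF* is not transcribed.
So GixF is not produced.
Maltulose is present, so KosC is inactive.
No repressor is bound and OrvQ is active, so *jovD* is transcribed.
→ *jovD* is ON in B.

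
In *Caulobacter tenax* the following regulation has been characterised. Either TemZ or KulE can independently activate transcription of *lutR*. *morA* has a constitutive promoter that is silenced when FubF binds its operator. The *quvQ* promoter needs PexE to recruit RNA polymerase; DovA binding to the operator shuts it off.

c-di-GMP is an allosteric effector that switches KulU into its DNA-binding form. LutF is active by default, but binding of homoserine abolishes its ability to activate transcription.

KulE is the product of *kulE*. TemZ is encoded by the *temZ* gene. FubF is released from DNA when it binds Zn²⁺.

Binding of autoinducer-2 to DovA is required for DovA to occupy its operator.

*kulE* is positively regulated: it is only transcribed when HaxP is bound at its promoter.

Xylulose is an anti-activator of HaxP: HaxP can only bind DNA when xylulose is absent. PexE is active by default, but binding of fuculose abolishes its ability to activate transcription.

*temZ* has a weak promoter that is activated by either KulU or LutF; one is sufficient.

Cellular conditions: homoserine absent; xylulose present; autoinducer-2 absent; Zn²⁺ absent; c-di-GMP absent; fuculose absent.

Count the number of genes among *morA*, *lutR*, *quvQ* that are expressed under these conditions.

Zn²⁺ is absent, so FubF is active.
With repressor FubF bound, *morA* is not transcribed.
→ *morA* is OFF.
c-di-GMP is absent, so KulU is inactive.
Homoserine is absent, so LutF is active.
Activator LutF is present, so *temZ* is transcribed.
So TemZ is produced and active.
Xylulose is present, so HaxP is inactive.
Required activator HaxP is absent, so *kulE* is not transcribed.
So KulE is not produced.
Activator TemZ is present, so *lutR* is transcribed.
→ *lutR* is ON.
Autoinducer-2 is absent, so DovA is inactive.
Fuculose is absent, so PexE is active.
No repressor is bound and PexE is active, so *quvQ* is transcribed.
→ *quvQ* is ON.
2 of the 3 genes are transcribed.

2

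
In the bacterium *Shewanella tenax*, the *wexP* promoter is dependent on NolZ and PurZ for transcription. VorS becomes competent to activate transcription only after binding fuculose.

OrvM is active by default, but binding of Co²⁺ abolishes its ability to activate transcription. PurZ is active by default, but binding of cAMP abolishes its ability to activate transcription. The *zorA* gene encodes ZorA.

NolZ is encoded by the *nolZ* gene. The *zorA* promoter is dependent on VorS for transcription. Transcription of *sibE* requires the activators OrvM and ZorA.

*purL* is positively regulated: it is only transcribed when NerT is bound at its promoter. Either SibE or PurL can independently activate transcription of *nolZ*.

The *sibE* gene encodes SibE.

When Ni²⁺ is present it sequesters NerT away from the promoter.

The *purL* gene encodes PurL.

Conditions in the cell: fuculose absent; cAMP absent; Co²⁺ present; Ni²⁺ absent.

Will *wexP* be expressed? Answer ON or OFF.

Co²⁺ is present, so OrvM is inactive.
Fuculose is absent, so VorS is inactive.
Required activator VorS is absent, so *zorA* is not transcribed.
So ZorA is not produced.
Required activator OrvM is absent, so *sibE* is not transcribed.
So SibE is not produced.
Ni²⁺ is absent, so NerT is active.
No repressor is bound and NerT is active, so *purL* is transcribed.
So PurL is produced and active.
Activator PurL is present, so *nolZ* is transcribed.
So NolZ is produced and active.
cAMP is absent, so PurZ is active.
No repressor is bound and NolZ and PurZ are active, so *wexP* is transcribed.

ON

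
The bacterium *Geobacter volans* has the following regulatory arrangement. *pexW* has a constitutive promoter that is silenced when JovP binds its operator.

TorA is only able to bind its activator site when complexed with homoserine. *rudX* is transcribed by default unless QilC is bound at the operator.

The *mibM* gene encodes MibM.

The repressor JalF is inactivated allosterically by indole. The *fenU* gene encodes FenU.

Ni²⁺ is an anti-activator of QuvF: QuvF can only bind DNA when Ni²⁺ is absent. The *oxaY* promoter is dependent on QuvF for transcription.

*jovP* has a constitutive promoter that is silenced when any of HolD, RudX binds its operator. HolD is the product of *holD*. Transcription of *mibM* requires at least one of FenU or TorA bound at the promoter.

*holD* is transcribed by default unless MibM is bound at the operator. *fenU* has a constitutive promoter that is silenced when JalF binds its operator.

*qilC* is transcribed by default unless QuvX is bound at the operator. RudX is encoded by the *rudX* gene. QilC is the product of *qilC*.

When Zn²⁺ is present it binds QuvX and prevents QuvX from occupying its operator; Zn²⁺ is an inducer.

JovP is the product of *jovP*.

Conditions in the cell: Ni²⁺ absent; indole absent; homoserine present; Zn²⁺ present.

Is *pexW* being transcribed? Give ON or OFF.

OFF

Indole is absent, so JalF is active.
With repressor JalF bound, *fenU* is not transcribed.
So FenU is not produced.
Homoserine is present, so TorA is active.
Activator TorA is present, so *mibM* is transcribed.
So MibM is produced and active.
With repressor MibM bound, *holD* is not transcribed.
So HolD is not produced.
Zn²⁺ is present, so QuvX is inactive.
With no repressor bound, *qilC* is transcribed.
So QilC is produced and active.
With repressor QilC bound, *rudX* is not transcribed.
So RudX is not produced.
With no repressor bound, *jovP* is transcribed.
So JovP is produced and active.
With repressor JovP bound, *pexW* is not transcribed.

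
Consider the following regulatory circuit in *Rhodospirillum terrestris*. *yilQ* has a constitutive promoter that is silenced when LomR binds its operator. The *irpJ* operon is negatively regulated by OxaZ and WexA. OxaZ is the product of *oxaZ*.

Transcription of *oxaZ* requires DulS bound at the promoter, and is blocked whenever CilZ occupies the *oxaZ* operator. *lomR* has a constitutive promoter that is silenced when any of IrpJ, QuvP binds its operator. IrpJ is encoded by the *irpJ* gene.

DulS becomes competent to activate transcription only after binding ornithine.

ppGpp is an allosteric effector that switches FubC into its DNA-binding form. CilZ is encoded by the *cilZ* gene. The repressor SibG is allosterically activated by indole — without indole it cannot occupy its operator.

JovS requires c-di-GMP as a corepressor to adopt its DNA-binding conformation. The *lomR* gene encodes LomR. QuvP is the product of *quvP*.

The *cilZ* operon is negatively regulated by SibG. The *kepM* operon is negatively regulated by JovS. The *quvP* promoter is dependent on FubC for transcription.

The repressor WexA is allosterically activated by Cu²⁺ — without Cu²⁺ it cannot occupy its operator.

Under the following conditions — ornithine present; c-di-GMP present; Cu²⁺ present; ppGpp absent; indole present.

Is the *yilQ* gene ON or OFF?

Indole is present, so SibG is active.
With repressor SibG bound, *cilZ* is not transcribed.
So CilZ is not produced.
Ornithine is present, so DulS is active.
No repressor is bound and DulS is active, so *oxaZ* is transcribed.
So OxaZ is produced and active.
Cu²⁺ is present, so WexA is active.
With repressor OxaZ bound, *irpJ* is not transcribed.
So IrpJ is not produced.
ppGpp is absent, so FubC is inactive.
Required activator FubC is absent, so *quvP* is not transcribed.
So QuvP is not produced.
With no repressor bound, *lomR* is transcribed.
So LomR is produced and active.
With repressor LomR bound, *yilQ* is not transcribed.

OFF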